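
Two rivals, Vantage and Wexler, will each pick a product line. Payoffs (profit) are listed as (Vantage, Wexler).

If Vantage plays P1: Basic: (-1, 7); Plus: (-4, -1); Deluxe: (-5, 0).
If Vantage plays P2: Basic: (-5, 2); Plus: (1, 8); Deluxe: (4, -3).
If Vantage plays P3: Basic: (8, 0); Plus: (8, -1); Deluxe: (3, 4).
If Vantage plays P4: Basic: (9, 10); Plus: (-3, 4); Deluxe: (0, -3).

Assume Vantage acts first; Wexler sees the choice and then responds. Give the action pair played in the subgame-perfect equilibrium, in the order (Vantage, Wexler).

(P4, Basic)

Backward induction with Vantage moving first.
- P1: BR = Basic, leader payoff -1.
- P2: BR = Plus, leader payoff 1.
- P3: BR = Deluxe, leader payoff 3.
- P4: BR = Basic, leader payoff 9.
Vantage's induced payoffs are -1, 1, 3, 9, so Vantage commits to P4. Subgame-perfect outcome: (P4, Basic) with payoffs (9, 10).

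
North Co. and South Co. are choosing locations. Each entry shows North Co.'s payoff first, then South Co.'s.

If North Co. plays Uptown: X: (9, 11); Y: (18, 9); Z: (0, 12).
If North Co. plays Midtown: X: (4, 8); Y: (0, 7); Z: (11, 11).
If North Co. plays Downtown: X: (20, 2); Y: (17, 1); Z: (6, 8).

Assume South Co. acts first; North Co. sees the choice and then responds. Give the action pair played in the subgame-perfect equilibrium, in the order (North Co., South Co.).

(Midtown, Z)

Solve by backward induction (South Co. leads).
- X: North Co. compares 9, 4, 20 and picks Downtown; South Co. would get 2.
- Y: North Co. compares 18, 0, 17 and picks Uptown; South Co. would get 9.
- Z: North Co. compares 0, 11, 6 and picks Midtown; South Co. would get 11.
Among 2, 9, 11, the best is 11 at Z. Subgame-perfect outcome: (Midtown, Z) with payoffs (11, 11).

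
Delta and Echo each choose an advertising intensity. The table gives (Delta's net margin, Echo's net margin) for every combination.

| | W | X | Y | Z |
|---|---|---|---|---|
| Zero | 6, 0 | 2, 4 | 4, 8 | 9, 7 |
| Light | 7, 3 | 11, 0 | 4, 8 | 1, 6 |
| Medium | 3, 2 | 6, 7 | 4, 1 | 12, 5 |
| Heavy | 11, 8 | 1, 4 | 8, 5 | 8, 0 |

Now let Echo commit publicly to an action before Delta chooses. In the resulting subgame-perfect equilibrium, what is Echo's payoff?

Work backward from Delta's decision.
- W → Delta plays Heavy (best of 6, 7, 3, 11); Echo gets 8.
- X → Delta plays Light (best of 2, 11, 6, 1); Echo gets 0.
- Y → Delta plays Heavy (best of 4, 4, 4, 8); Echo gets 5.
- Z → Delta plays Medium (best of 9, 1, 12, 8); Echo gets 5.
Echo's induced payoffs are 8, 0, 5, 5, so Echo commits to W. Subgame-perfect outcome: (Heavy, W) with payoffs (11, 8).

8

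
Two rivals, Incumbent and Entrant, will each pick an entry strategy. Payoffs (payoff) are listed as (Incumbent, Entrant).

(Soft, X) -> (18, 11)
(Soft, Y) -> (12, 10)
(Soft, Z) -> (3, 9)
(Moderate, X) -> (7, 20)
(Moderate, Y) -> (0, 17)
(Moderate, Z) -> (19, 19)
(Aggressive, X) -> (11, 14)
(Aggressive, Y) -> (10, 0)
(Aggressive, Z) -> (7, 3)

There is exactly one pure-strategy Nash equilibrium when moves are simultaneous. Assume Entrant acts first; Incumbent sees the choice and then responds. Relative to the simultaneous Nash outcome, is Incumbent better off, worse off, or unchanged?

better off

Work backward from Incumbent's decision.
- X → Incumbent plays Soft (best of 18, 7, 11); Entrant gets 11.
- Y → Incumbent plays Soft (best of 12, 0, 10); Entrant gets 10.
- Z → Incumbent plays Moderate (best of 3, 19, 7); Entrant gets 19.
Among 11, 10, 19, the best is 19 at Z. Subgame-perfect outcome: (Moderate, Z) with payoffs (19, 19).
For the simultaneous game, intersect best replies.
Incumbent's best replies: X→Soft; Y→Soft; Z→Moderate.
Entrant's best replies: Soft→X; Moderate→X; Aggressive→X.
Only (Soft, X) has each player best-responding; Nash payoffs (18, 11).
Incumbent earns 19 sequentially versus 18 at the Nash outcome: better off.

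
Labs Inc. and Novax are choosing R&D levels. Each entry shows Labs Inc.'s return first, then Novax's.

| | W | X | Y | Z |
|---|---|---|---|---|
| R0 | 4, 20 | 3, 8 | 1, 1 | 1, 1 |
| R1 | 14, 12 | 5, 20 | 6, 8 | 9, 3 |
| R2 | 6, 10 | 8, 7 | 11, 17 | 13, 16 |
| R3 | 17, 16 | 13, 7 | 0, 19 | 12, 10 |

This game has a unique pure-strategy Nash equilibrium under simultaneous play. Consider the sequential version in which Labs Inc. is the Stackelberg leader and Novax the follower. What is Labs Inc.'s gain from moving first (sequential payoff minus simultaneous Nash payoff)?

Solve by backward induction (Labs Inc. leads).
- R0: Novax compares 20, 8, 1, 1 and picks W; Labs Inc. would get 4.
- R1: Novax compares 12, 20, 8, 3 and picks X; Labs Inc. would get 5.
- R2: Novax compares 10, 7, 17, 16 and picks Y; Labs Inc. would get 11.
- R3: Novax compares 16, 7, 19, 10 and picks Y; Labs Inc. would get 0.
Maximizing over 4, 5, 11, 0, Labs Inc. chooses R2. Subgame-perfect outcome: (R2, Y) with payoffs (11, 17).
Under simultaneous play:
Labs Inc.'s best replies: W→R3; X→R3; Y→R2; Z→R2.
Novax's best replies: R0→W; R1→X; R2→Y; R3→Y.
Only (R2, Y) has each player best-responding; Nash payoffs (11, 17).
Labs Inc.'s commitment gain: 11 − 11 = 0.

0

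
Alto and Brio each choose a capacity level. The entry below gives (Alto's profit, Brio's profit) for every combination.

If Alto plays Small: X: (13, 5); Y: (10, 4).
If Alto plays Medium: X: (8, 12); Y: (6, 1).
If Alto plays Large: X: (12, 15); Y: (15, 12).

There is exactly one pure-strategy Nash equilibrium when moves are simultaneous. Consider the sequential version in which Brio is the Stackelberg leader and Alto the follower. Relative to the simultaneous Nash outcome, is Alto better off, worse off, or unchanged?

Alto best-responds to each possible Brio move:
- X → Alto plays Small (best of 13, 8, 12); Brio gets 5.
- Y → Alto plays Large (best of 10, 6, 15); Brio gets 12.
Among 5, 12, the best is 12 at Y. Subgame-perfect outcome: (Large, Y) with payoffs (15, 12).
Under simultaneous play:
Alto's best replies: X→Small; Y→Large.
Brio's best replies: Small→X; Medium→X; Large→X.
The unique mutual best reply is (Small, X), giving (13, 5).
Alto earns 15 sequentially versus 13 at the Nash outcome: better off.

better off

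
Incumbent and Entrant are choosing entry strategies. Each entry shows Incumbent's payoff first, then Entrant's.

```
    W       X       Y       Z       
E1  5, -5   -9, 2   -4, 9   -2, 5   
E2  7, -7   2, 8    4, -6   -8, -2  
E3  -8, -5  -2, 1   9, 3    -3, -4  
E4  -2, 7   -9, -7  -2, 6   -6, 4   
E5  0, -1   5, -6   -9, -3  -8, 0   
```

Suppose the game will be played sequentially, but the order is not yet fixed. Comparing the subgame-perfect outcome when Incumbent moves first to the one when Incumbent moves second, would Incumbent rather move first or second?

first

If Incumbent leads: Entrant's best replies are E1→Y, E2→X, E3→Y, E4→W, E5→Z; Incumbent's induced payoffs -4, 2, 9, -2, -8; outcome (E3, Y), payoffs (9, 3).
If Entrant leads: Incumbent's best replies are W→E2, X→E5, Y→E3, Z→E1; Entrant's induced payoffs -7, -6, 3, 5; outcome (E1, Z), payoffs (-2, 5).
Incumbent gets 9 moving first and -2 moving second, so Incumbent prefers to move first.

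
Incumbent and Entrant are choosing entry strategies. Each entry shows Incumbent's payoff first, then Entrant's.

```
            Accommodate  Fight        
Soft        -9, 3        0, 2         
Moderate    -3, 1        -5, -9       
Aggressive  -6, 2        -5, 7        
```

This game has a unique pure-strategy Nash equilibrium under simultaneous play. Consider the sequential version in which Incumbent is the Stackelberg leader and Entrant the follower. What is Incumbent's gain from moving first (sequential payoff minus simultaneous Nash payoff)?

0

Entrant best-responds to each possible Incumbent move:
- Soft: BR = Accommodate, leader payoff -9.
- Moderate: BR = Accommodate, leader payoff -3.
- Aggressive: BR = Fight, leader payoff -5.
Incumbent's induced payoffs are -9, -3, -5, so Incumbent commits to Moderate. Subgame-perfect outcome: (Moderate, Accommodate) with payoffs (-3, 1).
Now find the simultaneous Nash equilibrium.
Incumbent's best replies: Accommodate→Moderate; Fight→Soft.
Entrant's best replies: Soft→Accommodate; Moderate→Accommodate; Aggressive→Fight.
Only (Moderate, Accommodate) has each player best-responding; Nash payoffs (-3, 1).
Incumbent's commitment gain: -3 − -3 = 0.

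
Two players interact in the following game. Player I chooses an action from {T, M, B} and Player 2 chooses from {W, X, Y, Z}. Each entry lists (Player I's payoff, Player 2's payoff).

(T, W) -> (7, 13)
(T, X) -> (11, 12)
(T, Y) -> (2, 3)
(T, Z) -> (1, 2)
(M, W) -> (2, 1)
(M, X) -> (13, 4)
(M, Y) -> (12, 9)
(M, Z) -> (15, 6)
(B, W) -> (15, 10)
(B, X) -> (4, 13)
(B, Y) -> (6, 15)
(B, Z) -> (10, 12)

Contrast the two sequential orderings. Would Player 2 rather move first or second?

If Player I leads: Player 2's best replies are T→W, M→Y, B→Y; Player I's induced payoffs 7, 12, 6; outcome (M, Y), payoffs (12, 9).
If Player 2 leads: Player I's best replies are W→B, X→M, Y→M, Z→M; Player 2's induced payoffs 10, 4, 9, 6; outcome (B, W), payoffs (15, 10).
Player 2 gets 10 moving first and 9 moving second, so Player 2 prefers to move first.

first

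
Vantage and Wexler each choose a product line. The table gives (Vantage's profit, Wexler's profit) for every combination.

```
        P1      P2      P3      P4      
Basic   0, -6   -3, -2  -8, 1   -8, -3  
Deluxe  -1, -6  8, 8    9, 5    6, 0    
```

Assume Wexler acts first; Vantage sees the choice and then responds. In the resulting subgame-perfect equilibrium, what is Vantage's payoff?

Work backward from Vantage's decision.
- P1: Vantage compares 0, -1 and picks Basic; Wexler would get -6.
- P2: Vantage compares -3, 8 and picks Deluxe; Wexler would get 8.
- P3: Vantage compares -8, 9 and picks Deluxe; Wexler would get 5.
- P4: Vantage compares -8, 6 and picks Deluxe; Wexler would get 0.
Wexler's induced payoffs are -6, 8, 5, 0, so Wexler commits to P2. Subgame-perfect outcome: (Deluxe, P2) with payoffs (8, 8).

8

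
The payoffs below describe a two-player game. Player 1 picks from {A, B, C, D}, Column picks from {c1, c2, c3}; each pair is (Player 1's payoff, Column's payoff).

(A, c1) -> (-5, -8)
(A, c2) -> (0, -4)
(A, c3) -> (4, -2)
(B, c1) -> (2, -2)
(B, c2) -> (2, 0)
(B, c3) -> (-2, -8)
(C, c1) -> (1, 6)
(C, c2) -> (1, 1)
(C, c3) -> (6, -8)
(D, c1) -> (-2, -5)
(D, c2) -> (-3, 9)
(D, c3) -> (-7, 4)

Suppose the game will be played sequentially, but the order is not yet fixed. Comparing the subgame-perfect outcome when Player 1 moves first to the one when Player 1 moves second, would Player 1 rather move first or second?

first

If Player 1 leads: Column's best replies are A→c3, B→c2, C→c1, D→c2; Player 1's induced payoffs 4, 2, 1, -3; outcome (A, c3), payoffs (4, -2).
If Column leads: Player 1's best replies are c1→B, c2→B, c3→C; Column's induced payoffs -2, 0, -8; outcome (B, c2), payoffs (2, 0).
Player 1 gets 4 moving first and 2 moving second, so Player 1 prefers to move first.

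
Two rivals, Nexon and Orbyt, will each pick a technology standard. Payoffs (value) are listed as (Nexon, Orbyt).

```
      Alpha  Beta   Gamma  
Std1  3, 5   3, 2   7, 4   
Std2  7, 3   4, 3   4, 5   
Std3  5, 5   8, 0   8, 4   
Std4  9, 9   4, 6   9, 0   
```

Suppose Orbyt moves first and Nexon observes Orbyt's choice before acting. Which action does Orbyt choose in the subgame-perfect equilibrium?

Alpha

Backward induction with Orbyt moving first.
- Alpha → Nexon plays Std4 (best of 3, 7, 5, 9); Orbyt gets 9.
- Beta → Nexon plays Std3 (best of 3, 4, 8, 4); Orbyt gets 0.
- Gamma → Nexon plays Std4 (best of 7, 4, 8, 9); Orbyt gets 0.
Orbyt's induced payoffs are 9, 0, 0, so Orbyt commits to Alpha. Subgame-perfect outcome: (Std4, Alpha) with payoffs (9, 9).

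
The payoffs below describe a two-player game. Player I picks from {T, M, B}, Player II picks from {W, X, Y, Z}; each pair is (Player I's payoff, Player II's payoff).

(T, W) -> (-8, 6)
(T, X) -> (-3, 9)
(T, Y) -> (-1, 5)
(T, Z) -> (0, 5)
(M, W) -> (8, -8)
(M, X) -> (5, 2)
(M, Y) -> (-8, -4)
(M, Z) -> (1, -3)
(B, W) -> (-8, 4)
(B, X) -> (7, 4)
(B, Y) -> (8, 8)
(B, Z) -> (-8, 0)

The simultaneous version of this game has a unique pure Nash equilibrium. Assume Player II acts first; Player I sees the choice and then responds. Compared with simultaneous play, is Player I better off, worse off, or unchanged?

unchanged

Backward induction with Player II moving first.
- W → Player I plays M (best of -8, 8, -8); Player II gets -8.
- X → Player I plays B (best of -3, 5, 7); Player II gets 4.
- Y → Player I plays B (best of -1, -8, 8); Player II gets 8.
- Z → Player I plays M (best of 0, 1, -8); Player II gets -3.
Maximizing over -8, 4, 8, -3, Player II chooses Y. Subgame-perfect outcome: (B, Y) with payoffs (8, 8).
Now find the simultaneous Nash equilibrium.
Player I's best replies: W→M; X→B; Y→B; Z→M.
Player II's best replies: T→X; M→X; B→Y.
Only (B, Y) has each player best-responding; Nash payoffs (8, 8).
Player I earns 8 sequentially versus 8 at the Nash outcome: unchanged.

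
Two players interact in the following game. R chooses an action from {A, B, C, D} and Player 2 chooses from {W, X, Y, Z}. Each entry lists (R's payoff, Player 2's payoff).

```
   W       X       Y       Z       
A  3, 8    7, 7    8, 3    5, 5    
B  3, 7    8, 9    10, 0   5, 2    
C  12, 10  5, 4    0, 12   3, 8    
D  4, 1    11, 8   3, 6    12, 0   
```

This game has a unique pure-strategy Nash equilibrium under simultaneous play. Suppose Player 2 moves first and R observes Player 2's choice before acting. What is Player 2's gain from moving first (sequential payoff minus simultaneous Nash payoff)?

2

Work backward from R's decision.
- W → R plays C (best of 3, 3, 12, 4); Player 2 gets 10.
- X → R plays D (best of 7, 8, 5, 11); Player 2 gets 8.
- Y → R plays B (best of 8, 10, 0, 3); Player 2 gets 0.
- Z → R plays D (best of 5, 5, 3, 12); Player 2 gets 0.
Among 10, 8, 0, 0, the best is 10 at W. Subgame-perfect outcome: (C, W) with payoffs (12, 10).
For the simultaneous game, intersect best replies.
R's best replies: W→C; X→D; Y→B; Z→D.
Player 2's best replies: A→W; B→X; C→Y; D→X.
The unique mutual best reply is (D, X), giving (11, 8).
Player 2's commitment gain: 10 − 8 = 2.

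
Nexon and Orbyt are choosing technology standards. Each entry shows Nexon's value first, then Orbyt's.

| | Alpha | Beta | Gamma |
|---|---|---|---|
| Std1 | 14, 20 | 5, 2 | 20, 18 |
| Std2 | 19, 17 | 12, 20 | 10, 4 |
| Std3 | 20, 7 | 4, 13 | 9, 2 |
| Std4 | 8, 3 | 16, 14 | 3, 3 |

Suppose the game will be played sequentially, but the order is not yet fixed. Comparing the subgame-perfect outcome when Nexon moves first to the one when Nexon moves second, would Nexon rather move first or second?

If Nexon leads: Orbyt's best replies are Std1→Alpha, Std2→Beta, Std3→Beta, Std4→Beta; Nexon's induced payoffs 14, 12, 4, 16; outcome (Std4, Beta), payoffs (16, 14).
If Orbyt leads: Nexon's best replies are Alpha→Std3, Beta→Std4, Gamma→Std1; Orbyt's induced payoffs 7, 14, 18; outcome (Std1, Gamma), payoffs (20, 18).
Nexon gets 16 moving first and 20 moving second, so Nexon prefers to move second.

second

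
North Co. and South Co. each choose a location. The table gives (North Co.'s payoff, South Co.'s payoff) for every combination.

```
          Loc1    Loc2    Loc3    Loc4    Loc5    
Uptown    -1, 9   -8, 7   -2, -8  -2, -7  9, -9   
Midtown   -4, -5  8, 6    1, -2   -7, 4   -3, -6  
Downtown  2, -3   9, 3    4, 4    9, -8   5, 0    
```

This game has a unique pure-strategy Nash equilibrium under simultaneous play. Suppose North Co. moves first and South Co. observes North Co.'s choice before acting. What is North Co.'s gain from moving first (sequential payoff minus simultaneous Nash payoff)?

4

Work backward from South Co.'s decision.
- Uptown: BR = Loc1, leader payoff -1.
- Midtown: BR = Loc2, leader payoff 8.
- Downtown: BR = Loc3, leader payoff 4.
North Co.'s induced payoffs are -1, 8, 4, so North Co. commits to Midtown. Subgame-perfect outcome: (Midtown, Loc2) with payoffs (8, 6).
Now find the simultaneous Nash equilibrium.
North Co.'s best replies: Loc1→Downtown; Loc2→Downtown; Loc3→Downtown; Loc4→Downtown; Loc5→Uptown.
South Co.'s best replies: Uptown→Loc1; Midtown→Loc2; Downtown→Loc3.
Only (Downtown, Loc3) has each player best-responding; Nash payoffs (4, 4).
North Co.'s commitment gain: 8 − 4 = 4.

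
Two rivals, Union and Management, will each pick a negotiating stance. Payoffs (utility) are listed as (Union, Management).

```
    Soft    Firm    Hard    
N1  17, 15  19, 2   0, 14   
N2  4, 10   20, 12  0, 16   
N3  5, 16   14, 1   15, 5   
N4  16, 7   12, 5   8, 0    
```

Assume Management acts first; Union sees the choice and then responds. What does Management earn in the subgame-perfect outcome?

15

Backward induction with Management moving first.
- Soft → Union plays N1 (best of 17, 4, 5, 16); Management gets 15.
- Firm → Union plays N2 (best of 19, 20, 14, 12); Management gets 12.
- Hard → Union plays N3 (best of 0, 0, 15, 8); Management gets 5.
Among 15, 12, 5, the best is 15 at Soft. Subgame-perfect outcome: (N1, Soft) with payoffs (17, 15).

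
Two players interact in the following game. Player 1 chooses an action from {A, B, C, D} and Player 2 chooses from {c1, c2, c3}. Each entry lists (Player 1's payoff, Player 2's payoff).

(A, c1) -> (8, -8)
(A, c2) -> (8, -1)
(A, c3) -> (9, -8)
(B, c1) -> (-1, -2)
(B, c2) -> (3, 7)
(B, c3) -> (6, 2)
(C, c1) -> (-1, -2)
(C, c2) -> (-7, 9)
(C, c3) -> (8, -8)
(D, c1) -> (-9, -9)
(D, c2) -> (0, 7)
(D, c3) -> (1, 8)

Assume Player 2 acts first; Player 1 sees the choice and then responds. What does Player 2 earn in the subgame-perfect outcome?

Solve by backward induction (Player 2 leads).
- c1: BR = A, leader payoff -8.
- c2: BR = A, leader payoff -1.
- c3: BR = A, leader payoff -8.
Player 2's induced payoffs are -8, -1, -8, so Player 2 commits to c2. Subgame-perfect outcome: (A, c2) with payoffs (8, -1).

-1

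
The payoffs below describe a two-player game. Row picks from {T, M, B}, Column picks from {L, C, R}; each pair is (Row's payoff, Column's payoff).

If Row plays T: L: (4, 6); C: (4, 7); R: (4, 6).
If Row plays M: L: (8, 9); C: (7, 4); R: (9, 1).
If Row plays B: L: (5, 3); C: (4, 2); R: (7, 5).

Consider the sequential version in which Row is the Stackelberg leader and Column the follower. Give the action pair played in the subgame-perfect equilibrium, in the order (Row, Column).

Work backward from Column's decision.
- T: BR = C, leader payoff 4.
- M: BR = L, leader payoff 8.
- B: BR = R, leader payoff 7.
Row's induced payoffs are 4, 8, 7, so Row commits to M. Subgame-perfect outcome: (M, L) with payoffs (8, 9).

(M, L)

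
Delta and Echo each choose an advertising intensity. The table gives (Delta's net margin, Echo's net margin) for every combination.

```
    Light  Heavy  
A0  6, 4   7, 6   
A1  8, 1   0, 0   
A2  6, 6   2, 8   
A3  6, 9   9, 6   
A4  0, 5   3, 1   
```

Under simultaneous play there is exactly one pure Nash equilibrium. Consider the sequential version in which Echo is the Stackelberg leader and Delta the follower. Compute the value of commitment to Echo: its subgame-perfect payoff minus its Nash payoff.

Backward induction with Echo moving first.
- Light → Delta plays A1 (best of 6, 8, 6, 6, 0); Echo gets 1.
- Heavy → Delta plays A3 (best of 7, 0, 2, 9, 3); Echo gets 6.
Maximizing over 1, 6, Echo chooses Heavy. Subgame-perfect outcome: (A3, Heavy) with payoffs (9, 6).
For the simultaneous game, intersect best replies.
Delta's best replies: Light→A1; Heavy→A3.
Echo's best replies: A0→Heavy; A1→Light; A2→Heavy; A3→Light; A4→Light.
The unique mutual best reply is (A1, Light), giving (8, 1).
Echo's commitment gain: 6 − 1 = 5.

5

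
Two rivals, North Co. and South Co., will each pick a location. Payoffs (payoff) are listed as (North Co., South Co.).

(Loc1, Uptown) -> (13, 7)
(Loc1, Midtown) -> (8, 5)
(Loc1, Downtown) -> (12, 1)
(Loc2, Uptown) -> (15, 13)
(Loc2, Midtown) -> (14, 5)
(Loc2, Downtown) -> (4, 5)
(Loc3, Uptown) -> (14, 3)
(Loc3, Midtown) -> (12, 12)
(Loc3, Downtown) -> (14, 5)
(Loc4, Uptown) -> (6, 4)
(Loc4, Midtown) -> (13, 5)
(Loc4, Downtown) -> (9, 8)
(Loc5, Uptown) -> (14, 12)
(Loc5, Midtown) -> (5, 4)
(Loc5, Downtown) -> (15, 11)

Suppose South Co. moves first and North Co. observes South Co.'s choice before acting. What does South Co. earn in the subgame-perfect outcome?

Solve by backward induction (South Co. leads).
- Uptown → North Co. plays Loc2 (best of 13, 15, 14, 6, 14); South Co. gets 13.
- Midtown → North Co. plays Loc2 (best of 8, 14, 12, 13, 5); South Co. gets 5.
- Downtown → North Co. plays Loc5 (best of 12, 4, 14, 9, 15); South Co. gets 11.
Maximizing over 13, 5, 11, South Co. chooses Uptown. Subgame-perfect outcome: (Loc2, Uptown) with payoffs (15, 13).

13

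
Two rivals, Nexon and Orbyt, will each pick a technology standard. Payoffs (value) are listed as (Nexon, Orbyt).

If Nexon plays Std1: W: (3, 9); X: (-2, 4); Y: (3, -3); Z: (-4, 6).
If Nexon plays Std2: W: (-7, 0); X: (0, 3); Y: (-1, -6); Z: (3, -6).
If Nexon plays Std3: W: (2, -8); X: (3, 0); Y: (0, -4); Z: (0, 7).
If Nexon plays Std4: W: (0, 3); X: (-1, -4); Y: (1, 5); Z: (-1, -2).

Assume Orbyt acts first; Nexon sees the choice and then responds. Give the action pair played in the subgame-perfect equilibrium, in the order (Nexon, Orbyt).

Nexon best-responds to each possible Orbyt move:
- W: Nexon compares 3, -7, 2, 0 and picks Std1; Orbyt would get 9.
- X: Nexon compares -2, 0, 3, -1 and picks Std3; Orbyt would get 0.
- Y: Nexon compares 3, -1, 0, 1 and picks Std1; Orbyt would get -3.
- Z: Nexon compares -4, 3, 0, -1 and picks Std2; Orbyt would get -6.
Maximizing over 9, 0, -3, -6, Orbyt chooses W. Subgame-perfect outcome: (Std1, W) with payoffs (3, 9).

(Std1, W)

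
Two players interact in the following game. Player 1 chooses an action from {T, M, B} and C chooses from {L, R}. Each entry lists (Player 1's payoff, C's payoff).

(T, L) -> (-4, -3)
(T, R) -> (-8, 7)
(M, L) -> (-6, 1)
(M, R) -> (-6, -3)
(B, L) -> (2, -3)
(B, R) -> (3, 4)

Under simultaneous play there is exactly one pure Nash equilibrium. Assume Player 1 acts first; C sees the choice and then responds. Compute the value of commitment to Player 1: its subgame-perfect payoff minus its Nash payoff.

Backward induction with Player 1 moving first.
- T: BR = R, leader payoff -8.
- M: BR = L, leader payoff -6.
- B: BR = R, leader payoff 3.
Maximizing over -8, -6, 3, Player 1 chooses B. Subgame-perfect outcome: (B, R) with payoffs (3, 4).
Under simultaneous play:
Player 1's best replies: L→B; R→B.
C's best replies: T→R; M→L; B→R.
The unique mutual best reply is (B, R), giving (3, 4).
Player 1's commitment gain: 3 − 3 = 0.

0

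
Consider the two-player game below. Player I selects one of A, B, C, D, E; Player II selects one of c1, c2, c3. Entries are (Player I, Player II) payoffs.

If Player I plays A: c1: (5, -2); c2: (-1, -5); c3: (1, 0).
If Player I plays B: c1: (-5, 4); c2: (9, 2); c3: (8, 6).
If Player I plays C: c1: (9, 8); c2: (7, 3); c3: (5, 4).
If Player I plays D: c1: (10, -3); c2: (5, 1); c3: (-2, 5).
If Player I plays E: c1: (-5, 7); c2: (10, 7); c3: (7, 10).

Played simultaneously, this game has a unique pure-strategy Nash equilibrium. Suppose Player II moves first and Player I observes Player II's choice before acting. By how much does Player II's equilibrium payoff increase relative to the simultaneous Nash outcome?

1

Solve by backward induction (Player II leads).
- c1: Player I compares 5, -5, 9, 10, -5 and picks D; Player II would get -3.
- c2: Player I compares -1, 9, 7, 5, 10 and picks E; Player II would get 7.
- c3: Player I compares 1, 8, 5, -2, 7 and picks B; Player II would get 6.
Maximizing over -3, 7, 6, Player II chooses c2. Subgame-perfect outcome: (E, c2) with payoffs (10, 7).
Now find the simultaneous Nash equilibrium.
Player I's best replies: c1→D; c2→E; c3→B.
Player II's best replies: A→c3; B→c3; C→c1; D→c3; E→c3.
Only (B, c3) has each player best-responding; Nash payoffs (8, 6).
Player II's commitment gain: 7 − 6 = 1.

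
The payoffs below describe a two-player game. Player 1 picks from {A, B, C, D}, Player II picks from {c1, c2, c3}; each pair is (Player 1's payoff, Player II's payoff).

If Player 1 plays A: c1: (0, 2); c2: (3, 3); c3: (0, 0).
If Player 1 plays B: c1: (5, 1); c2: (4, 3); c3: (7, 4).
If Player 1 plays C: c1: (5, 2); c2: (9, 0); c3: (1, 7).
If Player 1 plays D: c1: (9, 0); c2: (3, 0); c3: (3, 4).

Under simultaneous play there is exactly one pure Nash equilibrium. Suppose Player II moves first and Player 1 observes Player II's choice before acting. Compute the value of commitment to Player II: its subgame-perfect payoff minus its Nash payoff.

Work backward from Player 1's decision.
- c1 → Player 1 plays D (best of 0, 5, 5, 9); Player II gets 0.
- c2 → Player 1 plays C (best of 3, 4, 9, 3); Player II gets 0.
- c3 → Player 1 plays B (best of 0, 7, 1, 3); Player II gets 4.
Maximizing over 0, 0, 4, Player II chooses c3. Subgame-perfect outcome: (B, c3) with payoffs (7, 4).
Now find the simultaneous Nash equilibrium.
Player 1's best replies: c1→D; c2→C; c3→B.
Player II's best replies: A→c2; B→c3; C→c3; D→c3.
The unique mutual best reply is (B, c3), giving (7, 4).
Player II's commitment gain: 4 − 4 = 0.

0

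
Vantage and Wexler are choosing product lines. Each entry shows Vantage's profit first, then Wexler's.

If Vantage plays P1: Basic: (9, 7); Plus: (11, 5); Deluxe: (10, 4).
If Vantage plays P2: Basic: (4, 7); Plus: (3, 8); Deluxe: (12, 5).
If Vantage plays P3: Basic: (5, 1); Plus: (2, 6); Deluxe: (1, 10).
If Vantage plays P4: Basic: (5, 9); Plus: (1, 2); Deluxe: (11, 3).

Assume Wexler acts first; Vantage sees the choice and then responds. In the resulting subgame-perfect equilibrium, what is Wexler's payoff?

7

Vantage best-responds to each possible Wexler move:
- Basic: BR = P1, leader payoff 7.
- Plus: BR = P1, leader payoff 5.
- Deluxe: BR = P2, leader payoff 5.
Among 7, 5, 5, the best is 7 at Basic. Subgame-perfect outcome: (P1, Basic) with payoffs (9, 7).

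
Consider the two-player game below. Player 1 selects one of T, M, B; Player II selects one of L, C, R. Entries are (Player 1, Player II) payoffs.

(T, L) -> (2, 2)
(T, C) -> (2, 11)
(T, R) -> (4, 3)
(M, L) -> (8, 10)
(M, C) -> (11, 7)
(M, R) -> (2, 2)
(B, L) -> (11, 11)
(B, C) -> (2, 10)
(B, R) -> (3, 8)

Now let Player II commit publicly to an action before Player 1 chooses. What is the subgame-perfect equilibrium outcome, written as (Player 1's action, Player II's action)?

(B, L)

Player 1 best-responds to each possible Player II move:
- L: Player 1 compares 2, 8, 11 and picks B; Player II would get 11.
- C: Player 1 compares 2, 11, 2 and picks M; Player II would get 7.
- R: Player 1 compares 4, 2, 3 and picks T; Player II would get 3.
Maximizing over 11, 7, 3, Player II chooses L. Subgame-perfect outcome: (B, L) with payoffs (11, 11).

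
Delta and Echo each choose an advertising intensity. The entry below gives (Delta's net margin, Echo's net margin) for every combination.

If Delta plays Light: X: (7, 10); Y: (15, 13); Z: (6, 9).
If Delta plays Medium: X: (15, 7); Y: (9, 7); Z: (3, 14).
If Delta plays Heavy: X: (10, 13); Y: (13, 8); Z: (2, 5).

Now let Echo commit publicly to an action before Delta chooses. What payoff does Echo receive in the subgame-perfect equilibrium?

13

Backward induction with Echo moving first.
- X: BR = Medium, leader payoff 7.
- Y: BR = Light, leader payoff 13.
- Z: BR = Light, leader payoff 9.
Among 7, 13, 9, the best is 13 at Y. Subgame-perfect outcome: (Light, Y) with payoffs (15, 13).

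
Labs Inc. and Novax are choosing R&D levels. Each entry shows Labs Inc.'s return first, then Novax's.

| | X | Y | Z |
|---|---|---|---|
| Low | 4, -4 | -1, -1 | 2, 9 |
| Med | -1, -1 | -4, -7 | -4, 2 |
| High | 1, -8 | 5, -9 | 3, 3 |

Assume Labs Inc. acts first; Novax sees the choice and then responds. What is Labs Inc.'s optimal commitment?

Work backward from Novax's decision.
- Low: BR = Z, leader payoff 2.
- Med: BR = Z, leader payoff -4.
- High: BR = Z, leader payoff 3.
Among 2, -4, 3, the best is 3 at High. Subgame-perfect outcome: (High, Z) with payoffs (3, 3).

High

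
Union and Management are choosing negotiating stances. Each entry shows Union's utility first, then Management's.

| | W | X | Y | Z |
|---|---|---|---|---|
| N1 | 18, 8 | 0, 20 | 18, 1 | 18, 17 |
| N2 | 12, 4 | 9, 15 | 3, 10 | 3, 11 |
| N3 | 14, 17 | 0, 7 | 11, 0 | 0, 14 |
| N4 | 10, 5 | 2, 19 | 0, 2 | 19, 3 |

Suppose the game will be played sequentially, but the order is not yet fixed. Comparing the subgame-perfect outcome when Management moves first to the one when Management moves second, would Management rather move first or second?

second

If Union leads: Management's best replies are N1→X, N2→X, N3→W, N4→X; Union's induced payoffs 0, 9, 14, 2; outcome (N3, W), payoffs (14, 17).
If Management leads: Union's best replies are W→N1, X→N2, Y→N1, Z→N4; Management's induced payoffs 8, 15, 1, 3; outcome (N2, X), payoffs (9, 15).
Management gets 15 moving first and 17 moving second, so Management prefers to move second.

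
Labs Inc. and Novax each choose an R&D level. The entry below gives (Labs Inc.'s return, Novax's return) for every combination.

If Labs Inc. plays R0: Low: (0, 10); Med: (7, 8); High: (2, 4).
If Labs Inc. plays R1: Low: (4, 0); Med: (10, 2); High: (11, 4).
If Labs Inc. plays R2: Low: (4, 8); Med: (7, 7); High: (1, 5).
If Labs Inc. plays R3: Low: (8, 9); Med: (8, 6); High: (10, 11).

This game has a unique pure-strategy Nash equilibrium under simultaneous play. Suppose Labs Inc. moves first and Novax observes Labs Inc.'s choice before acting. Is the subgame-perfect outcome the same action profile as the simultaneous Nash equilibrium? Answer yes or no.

Work backward from Novax's decision.
- R0 → Novax plays Low (best of 10, 8, 4); Labs Inc. gets 0.
- R1 → Novax plays High (best of 0, 2, 4); Labs Inc. gets 11.
- R2 → Novax plays Low (best of 8, 7, 5); Labs Inc. gets 4.
- R3 → Novax plays High (best of 9, 6, 11); Labs Inc. gets 10.
Labs Inc.'s induced payoffs are 0, 11, 4, 10, so Labs Inc. commits to R1. Subgame-perfect outcome: (R1, High) with payoffs (11, 4).
Now find the simultaneous Nash equilibrium.
Labs Inc.'s best replies: Low→R3; Med→R1; High→R1.
Novax's best replies: R0→Low; R1→High; R2→Low; R3→High.
Only (R1, High) has each player best-responding; Nash payoffs (11, 4).
Sequential outcome (R1, High) coincides with the Nash profile (R1, High).

yes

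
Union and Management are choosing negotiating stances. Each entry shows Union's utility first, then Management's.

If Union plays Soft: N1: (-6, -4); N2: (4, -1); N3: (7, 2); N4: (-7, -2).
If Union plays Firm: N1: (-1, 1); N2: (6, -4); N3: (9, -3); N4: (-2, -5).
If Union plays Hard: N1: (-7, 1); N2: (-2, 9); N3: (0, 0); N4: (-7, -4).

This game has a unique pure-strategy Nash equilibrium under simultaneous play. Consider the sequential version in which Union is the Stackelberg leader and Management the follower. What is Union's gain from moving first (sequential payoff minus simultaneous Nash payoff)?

8

Solve by backward induction (Union leads).
- Soft → Management plays N3 (best of -4, -1, 2, -2); Union gets 7.
- Firm → Management plays N1 (best of 1, -4, -3, -5); Union gets -1.
- Hard → Management plays N2 (best of 1, 9, 0, -4); Union gets -2.
Union's induced payoffs are 7, -1, -2, so Union commits to Soft. Subgame-perfect outcome: (Soft, N3) with payoffs (7, 2).
For the simultaneous game, intersect best replies.
Union's best replies: N1→Firm; N2→Firm; N3→Firm; N4→Firm.
Management's best replies: Soft→N3; Firm→N1; Hard→N2.
The unique mutual best reply is (Firm, N1), giving (-1, 1).
Union's commitment gain: 7 − -1 = 8.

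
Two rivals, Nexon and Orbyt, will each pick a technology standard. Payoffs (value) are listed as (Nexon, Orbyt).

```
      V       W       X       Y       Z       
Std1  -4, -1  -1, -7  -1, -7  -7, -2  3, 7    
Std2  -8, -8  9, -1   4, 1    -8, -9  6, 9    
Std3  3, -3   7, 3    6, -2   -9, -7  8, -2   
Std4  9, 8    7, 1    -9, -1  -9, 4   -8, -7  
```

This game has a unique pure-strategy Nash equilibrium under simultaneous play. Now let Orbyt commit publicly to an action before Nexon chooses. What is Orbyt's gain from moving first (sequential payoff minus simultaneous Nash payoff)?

Backward induction with Orbyt moving first.
- V: Nexon compares -4, -8, 3, 9 and picks Std4; Orbyt would get 8.
- W: Nexon compares -1, 9, 7, 7 and picks Std2; Orbyt would get -1.
- X: Nexon compares -1, 4, 6, -9 and picks Std3; Orbyt would get -2.
- Y: Nexon compares -7, -8, -9, -9 and picks Std1; Orbyt would get -2.
- Z: Nexon compares 3, 6, 8, -8 and picks Std3; Orbyt would get -2.
Orbyt's induced payoffs are 8, -1, -2, -2, -2, so Orbyt commits to V. Subgame-perfect outcome: (Std4, V) with payoffs (9, 8).
For the simultaneous game, intersect best replies.
Nexon's best replies: V→Std4; W→Std2; X→Std3; Y→Std1; Z→Std3.
Orbyt's best replies: Std1→Z; Std2→Z; Std3→W; Std4→V.
Only (Std4, V) has each player best-responding; Nash payoffs (9, 8).
Orbyt's commitment gain: 8 − 8 = 0.

0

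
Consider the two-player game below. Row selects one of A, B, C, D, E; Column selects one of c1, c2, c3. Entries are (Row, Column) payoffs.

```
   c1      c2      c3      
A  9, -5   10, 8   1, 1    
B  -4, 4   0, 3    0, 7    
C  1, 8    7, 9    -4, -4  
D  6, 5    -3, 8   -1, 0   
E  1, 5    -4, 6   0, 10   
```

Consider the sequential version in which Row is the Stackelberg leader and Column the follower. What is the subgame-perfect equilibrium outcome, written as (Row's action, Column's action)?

(A, c2)

Solve by backward induction (Row leads).
- A: Column compares -5, 8, 1 and picks c2; Row would get 10.
- B: Column compares 4, 3, 7 and picks c3; Row would get 0.
- C: Column compares 8, 9, -4 and picks c2; Row would get 7.
- D: Column compares 5, 8, 0 and picks c2; Row would get -3.
- E: Column compares 5, 6, 10 and picks c3; Row would get 0.
Maximizing over 10, 0, 7, -3, 0, Row chooses A. Subgame-perfect outcome: (A, c2) with payoffs (10, 8).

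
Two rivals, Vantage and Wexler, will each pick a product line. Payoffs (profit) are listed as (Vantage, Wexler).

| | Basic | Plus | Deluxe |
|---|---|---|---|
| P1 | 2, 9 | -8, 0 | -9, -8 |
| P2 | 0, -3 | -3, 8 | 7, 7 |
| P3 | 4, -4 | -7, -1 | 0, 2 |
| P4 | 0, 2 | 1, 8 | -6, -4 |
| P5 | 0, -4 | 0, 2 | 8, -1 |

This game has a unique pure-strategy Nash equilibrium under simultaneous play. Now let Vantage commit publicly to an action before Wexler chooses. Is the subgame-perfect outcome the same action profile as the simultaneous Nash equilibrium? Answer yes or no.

no

Wexler best-responds to each possible Vantage move:
- P1 → Wexler plays Basic (best of 9, 0, -8); Vantage gets 2.
- P2 → Wexler plays Plus (best of -3, 8, 7); Vantage gets -3.
- P3 → Wexler plays Deluxe (best of -4, -1, 2); Vantage gets 0.
- P4 → Wexler plays Plus (best of 2, 8, -4); Vantage gets 1.
- P5 → Wexler plays Plus (best of -4, 2, -1); Vantage gets 0.
Vantage's induced payoffs are 2, -3, 0, 1, 0, so Vantage commits to P1. Subgame-perfect outcome: (P1, Basic) with payoffs (2, 9).
Under simultaneous play:
Vantage's best replies: Basic→P3; Plus→P4; Deluxe→P5.
Wexler's best replies: P1→Basic; P2→Plus; P3→Deluxe; P4→Plus; P5→Plus.
Only (P4, Plus) has each player best-responding; Nash payoffs (1, 8).
Sequential outcome (P1, Basic) differs from the Nash profile (P4, Plus).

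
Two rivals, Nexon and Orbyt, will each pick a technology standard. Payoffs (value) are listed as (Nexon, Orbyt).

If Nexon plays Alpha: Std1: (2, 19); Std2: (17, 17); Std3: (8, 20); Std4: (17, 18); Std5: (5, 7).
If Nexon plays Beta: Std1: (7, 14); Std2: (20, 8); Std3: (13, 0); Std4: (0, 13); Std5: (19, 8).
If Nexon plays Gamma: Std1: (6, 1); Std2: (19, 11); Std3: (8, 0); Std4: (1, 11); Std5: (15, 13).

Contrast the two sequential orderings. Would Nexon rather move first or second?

second

If Nexon leads: Orbyt's best replies are Alpha→Std3, Beta→Std1, Gamma→Std5; Nexon's induced payoffs 8, 7, 15; outcome (Gamma, Std5), payoffs (15, 13).
If Orbyt leads: Nexon's best replies are Std1→Beta, Std2→Beta, Std3→Beta, Std4→Alpha, Std5→Beta; Orbyt's induced payoffs 14, 8, 0, 18, 8; outcome (Alpha, Std4), payoffs (17, 18).
Nexon gets 15 moving first and 17 moving second, so Nexon prefers to move second.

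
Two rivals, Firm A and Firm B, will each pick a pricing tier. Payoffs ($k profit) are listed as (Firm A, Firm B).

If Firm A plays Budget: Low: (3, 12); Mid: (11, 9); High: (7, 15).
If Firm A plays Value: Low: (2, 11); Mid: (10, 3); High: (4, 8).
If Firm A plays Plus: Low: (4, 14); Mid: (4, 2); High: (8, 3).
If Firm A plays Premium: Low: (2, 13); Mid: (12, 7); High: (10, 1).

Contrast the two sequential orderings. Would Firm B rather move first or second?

second

If Firm A leads: Firm B's best replies are Budget→High, Value→Low, Plus→Low, Premium→Low; Firm A's induced payoffs 7, 2, 4, 2; outcome (Budget, High), payoffs (7, 15).
If Firm B leads: Firm A's best replies are Low→Plus, Mid→Premium, High→Premium; Firm B's induced payoffs 14, 7, 1; outcome (Plus, Low), payoffs (4, 14).
Firm B gets 14 moving first and 15 moving second, so Firm B prefers to move second.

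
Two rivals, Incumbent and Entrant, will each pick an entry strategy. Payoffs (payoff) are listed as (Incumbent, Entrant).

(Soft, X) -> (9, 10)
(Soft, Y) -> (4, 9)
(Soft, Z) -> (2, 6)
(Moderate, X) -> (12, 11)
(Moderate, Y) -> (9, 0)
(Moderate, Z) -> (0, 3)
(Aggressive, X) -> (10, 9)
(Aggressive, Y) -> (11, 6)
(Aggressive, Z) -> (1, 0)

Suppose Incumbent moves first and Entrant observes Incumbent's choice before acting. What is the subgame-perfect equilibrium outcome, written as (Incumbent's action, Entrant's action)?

Solve by backward induction (Incumbent leads).
- Soft: BR = X, leader payoff 9.
- Moderate: BR = X, leader payoff 12.
- Aggressive: BR = X, leader payoff 10.
Among 9, 12, 10, the best is 12 at Moderate. Subgame-perfect outcome: (Moderate, X) with payoffs (12, 11).

(Moderate, X)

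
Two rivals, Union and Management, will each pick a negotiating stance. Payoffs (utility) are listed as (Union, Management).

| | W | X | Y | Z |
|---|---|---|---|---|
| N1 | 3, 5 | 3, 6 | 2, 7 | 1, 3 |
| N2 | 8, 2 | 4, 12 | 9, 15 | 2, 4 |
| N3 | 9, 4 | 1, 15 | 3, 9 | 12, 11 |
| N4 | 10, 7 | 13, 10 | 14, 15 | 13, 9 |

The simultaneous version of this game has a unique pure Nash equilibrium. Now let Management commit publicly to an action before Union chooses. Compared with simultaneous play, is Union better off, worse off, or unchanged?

Union best-responds to each possible Management move:
- W → Union plays N4 (best of 3, 8, 9, 10); Management gets 7.
- X → Union plays N4 (best of 3, 4, 1, 13); Management gets 10.
- Y → Union plays N4 (best of 2, 9, 3, 14); Management gets 15.
- Z → Union plays N4 (best of 1, 2, 12, 13); Management gets 9.
Management's induced payoffs are 7, 10, 15, 9, so Management commits to Y. Subgame-perfect outcome: (N4, Y) with payoffs (14, 15).
For the simultaneous game, intersect best replies.
Union's best replies: W→N4; X→N4; Y→N4; Z→N4.
Management's best replies: N1→Y; N2→Y; N3→X; N4→Y.
Only (N4, Y) has each player best-responding; Nash payoffs (14, 15).
Union earns 14 sequentially versus 14 at the Nash outcome: unchanged.

unchanged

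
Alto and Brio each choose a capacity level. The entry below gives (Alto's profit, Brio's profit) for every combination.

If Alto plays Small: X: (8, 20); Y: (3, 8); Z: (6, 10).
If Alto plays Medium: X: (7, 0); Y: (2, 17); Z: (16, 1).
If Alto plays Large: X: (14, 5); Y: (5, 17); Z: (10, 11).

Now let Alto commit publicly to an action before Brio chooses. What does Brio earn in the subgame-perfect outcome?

20

Brio best-responds to each possible Alto move:
- Small → Brio plays X (best of 20, 8, 10); Alto gets 8.
- Medium → Brio plays Y (best of 0, 17, 1); Alto gets 2.
- Large → Brio plays Y (best of 5, 17, 11); Alto gets 5.
Alto's induced payoffs are 8, 2, 5, so Alto commits to Small. Subgame-perfect outcome: (Small, X) with payoffs (8, 20).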